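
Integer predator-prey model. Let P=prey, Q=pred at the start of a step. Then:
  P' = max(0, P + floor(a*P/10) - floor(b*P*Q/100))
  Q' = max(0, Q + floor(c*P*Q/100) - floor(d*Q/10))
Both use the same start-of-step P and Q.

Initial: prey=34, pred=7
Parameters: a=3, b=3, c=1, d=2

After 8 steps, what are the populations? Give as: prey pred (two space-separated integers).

Answer: 15 21

Derivation:
Step 1: prey: 34+10-7=37; pred: 7+2-1=8
Step 2: prey: 37+11-8=40; pred: 8+2-1=9
Step 3: prey: 40+12-10=42; pred: 9+3-1=11
Step 4: prey: 42+12-13=41; pred: 11+4-2=13
Step 5: prey: 41+12-15=38; pred: 13+5-2=16
Step 6: prey: 38+11-18=31; pred: 16+6-3=19
Step 7: prey: 31+9-17=23; pred: 19+5-3=21
Step 8: prey: 23+6-14=15; pred: 21+4-4=21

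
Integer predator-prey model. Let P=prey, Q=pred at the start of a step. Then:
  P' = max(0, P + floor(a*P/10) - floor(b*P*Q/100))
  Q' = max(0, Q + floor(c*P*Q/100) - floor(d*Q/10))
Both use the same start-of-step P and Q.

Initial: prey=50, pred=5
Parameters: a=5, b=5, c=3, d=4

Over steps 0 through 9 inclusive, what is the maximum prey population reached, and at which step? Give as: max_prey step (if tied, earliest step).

Step 1: prey: 50+25-12=63; pred: 5+7-2=10
Step 2: prey: 63+31-31=63; pred: 10+18-4=24
Step 3: prey: 63+31-75=19; pred: 24+45-9=60
Step 4: prey: 19+9-57=0; pred: 60+34-24=70
Step 5: prey: 0+0-0=0; pred: 70+0-28=42
Step 6: prey: 0+0-0=0; pred: 42+0-16=26
Step 7: prey: 0+0-0=0; pred: 26+0-10=16
Step 8: prey: 0+0-0=0; pred: 16+0-6=10
Step 9: prey: 0+0-0=0; pred: 10+0-4=6
Max prey = 63 at step 1

Answer: 63 1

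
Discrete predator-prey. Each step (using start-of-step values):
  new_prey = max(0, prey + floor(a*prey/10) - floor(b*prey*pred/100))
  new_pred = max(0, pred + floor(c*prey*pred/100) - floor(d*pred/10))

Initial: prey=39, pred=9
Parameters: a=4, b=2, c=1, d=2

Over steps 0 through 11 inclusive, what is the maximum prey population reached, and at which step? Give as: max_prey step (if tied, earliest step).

Answer: 63 4

Derivation:
Step 1: prey: 39+15-7=47; pred: 9+3-1=11
Step 2: prey: 47+18-10=55; pred: 11+5-2=14
Step 3: prey: 55+22-15=62; pred: 14+7-2=19
Step 4: prey: 62+24-23=63; pred: 19+11-3=27
Step 5: prey: 63+25-34=54; pred: 27+17-5=39
Step 6: prey: 54+21-42=33; pred: 39+21-7=53
Step 7: prey: 33+13-34=12; pred: 53+17-10=60
Step 8: prey: 12+4-14=2; pred: 60+7-12=55
Step 9: prey: 2+0-2=0; pred: 55+1-11=45
Step 10: prey: 0+0-0=0; pred: 45+0-9=36
Step 11: prey: 0+0-0=0; pred: 36+0-7=29
Max prey = 63 at step 4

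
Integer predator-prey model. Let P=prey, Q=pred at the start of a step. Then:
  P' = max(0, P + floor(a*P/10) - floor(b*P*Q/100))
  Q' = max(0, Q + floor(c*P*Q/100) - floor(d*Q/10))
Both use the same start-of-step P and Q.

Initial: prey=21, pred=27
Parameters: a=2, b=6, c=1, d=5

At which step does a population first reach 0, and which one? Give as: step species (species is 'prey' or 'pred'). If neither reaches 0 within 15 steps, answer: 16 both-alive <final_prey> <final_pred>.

Step 1: prey: 21+4-34=0; pred: 27+5-13=19
First extinction: prey at step 1

Answer: 1 prey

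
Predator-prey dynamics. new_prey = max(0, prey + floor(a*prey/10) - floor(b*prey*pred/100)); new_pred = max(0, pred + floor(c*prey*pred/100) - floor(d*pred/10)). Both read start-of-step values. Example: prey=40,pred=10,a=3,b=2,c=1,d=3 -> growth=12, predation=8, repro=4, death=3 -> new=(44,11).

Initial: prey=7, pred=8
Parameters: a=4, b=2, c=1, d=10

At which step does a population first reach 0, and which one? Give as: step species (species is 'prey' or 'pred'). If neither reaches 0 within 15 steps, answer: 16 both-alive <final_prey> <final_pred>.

Answer: 1 pred

Derivation:
Step 1: prey: 7+2-1=8; pred: 8+0-8=0
First extinction: pred at step 1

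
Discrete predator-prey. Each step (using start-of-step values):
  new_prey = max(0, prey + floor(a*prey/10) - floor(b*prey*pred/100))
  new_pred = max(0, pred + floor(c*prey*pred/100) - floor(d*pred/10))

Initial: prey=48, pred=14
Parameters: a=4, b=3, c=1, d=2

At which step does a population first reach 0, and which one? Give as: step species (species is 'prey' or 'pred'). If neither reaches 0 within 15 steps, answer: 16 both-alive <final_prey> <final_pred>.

Step 1: prey: 48+19-20=47; pred: 14+6-2=18
Step 2: prey: 47+18-25=40; pred: 18+8-3=23
Step 3: prey: 40+16-27=29; pred: 23+9-4=28
Step 4: prey: 29+11-24=16; pred: 28+8-5=31
Step 5: prey: 16+6-14=8; pred: 31+4-6=29
Step 6: prey: 8+3-6=5; pred: 29+2-5=26
Step 7: prey: 5+2-3=4; pred: 26+1-5=22
Step 8: prey: 4+1-2=3; pred: 22+0-4=18
Step 9: prey: 3+1-1=3; pred: 18+0-3=15
Step 10: prey: 3+1-1=3; pred: 15+0-3=12
Step 11: prey: 3+1-1=3; pred: 12+0-2=10
Step 12: prey: 3+1-0=4; pred: 10+0-2=8
Step 13: prey: 4+1-0=5; pred: 8+0-1=7
Step 14: prey: 5+2-1=6; pred: 7+0-1=6
Step 15: prey: 6+2-1=7; pred: 6+0-1=5
No extinction within 15 steps

Answer: 16 both-alive 7 5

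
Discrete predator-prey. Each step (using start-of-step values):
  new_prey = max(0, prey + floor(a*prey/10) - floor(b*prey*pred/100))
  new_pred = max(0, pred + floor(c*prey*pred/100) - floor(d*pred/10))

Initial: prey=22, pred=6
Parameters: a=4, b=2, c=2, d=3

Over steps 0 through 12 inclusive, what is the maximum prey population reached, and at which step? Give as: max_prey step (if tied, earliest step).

Answer: 57 5

Derivation:
Step 1: prey: 22+8-2=28; pred: 6+2-1=7
Step 2: prey: 28+11-3=36; pred: 7+3-2=8
Step 3: prey: 36+14-5=45; pred: 8+5-2=11
Step 4: prey: 45+18-9=54; pred: 11+9-3=17
Step 5: prey: 54+21-18=57; pred: 17+18-5=30
Step 6: prey: 57+22-34=45; pred: 30+34-9=55
Step 7: prey: 45+18-49=14; pred: 55+49-16=88
Step 8: prey: 14+5-24=0; pred: 88+24-26=86
Step 9: prey: 0+0-0=0; pred: 86+0-25=61
Step 10: prey: 0+0-0=0; pred: 61+0-18=43
Step 11: prey: 0+0-0=0; pred: 43+0-12=31
Step 12: prey: 0+0-0=0; pred: 31+0-9=22
Max prey = 57 at step 5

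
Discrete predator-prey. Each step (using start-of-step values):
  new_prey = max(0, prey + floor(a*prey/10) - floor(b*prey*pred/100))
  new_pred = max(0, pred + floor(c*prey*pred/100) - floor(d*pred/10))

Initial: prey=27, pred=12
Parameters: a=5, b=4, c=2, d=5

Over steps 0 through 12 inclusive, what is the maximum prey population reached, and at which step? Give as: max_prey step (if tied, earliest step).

Answer: 31 4

Derivation:
Step 1: prey: 27+13-12=28; pred: 12+6-6=12
Step 2: prey: 28+14-13=29; pred: 12+6-6=12
Step 3: prey: 29+14-13=30; pred: 12+6-6=12
Step 4: prey: 30+15-14=31; pred: 12+7-6=13
Step 5: prey: 31+15-16=30; pred: 13+8-6=15
Step 6: prey: 30+15-18=27; pred: 15+9-7=17
Step 7: prey: 27+13-18=22; pred: 17+9-8=18
Step 8: prey: 22+11-15=18; pred: 18+7-9=16
Step 9: prey: 18+9-11=16; pred: 16+5-8=13
Step 10: prey: 16+8-8=16; pred: 13+4-6=11
Step 11: prey: 16+8-7=17; pred: 11+3-5=9
Step 12: prey: 17+8-6=19; pred: 9+3-4=8
Max prey = 31 at step 4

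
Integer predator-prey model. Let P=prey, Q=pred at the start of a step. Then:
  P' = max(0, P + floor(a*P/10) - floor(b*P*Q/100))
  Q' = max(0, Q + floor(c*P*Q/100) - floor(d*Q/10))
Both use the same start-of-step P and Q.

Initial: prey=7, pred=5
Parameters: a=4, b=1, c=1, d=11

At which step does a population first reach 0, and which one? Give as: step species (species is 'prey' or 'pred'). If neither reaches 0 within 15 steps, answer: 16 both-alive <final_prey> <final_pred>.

Step 1: prey: 7+2-0=9; pred: 5+0-5=0
First extinction: pred at step 1

Answer: 1 pred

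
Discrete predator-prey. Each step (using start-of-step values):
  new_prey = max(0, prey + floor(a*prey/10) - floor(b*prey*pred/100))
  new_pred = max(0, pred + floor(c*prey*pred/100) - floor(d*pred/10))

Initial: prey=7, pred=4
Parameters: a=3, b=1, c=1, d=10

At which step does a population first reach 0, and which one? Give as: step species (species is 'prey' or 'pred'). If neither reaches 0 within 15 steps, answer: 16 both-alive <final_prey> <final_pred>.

Answer: 1 pred

Derivation:
Step 1: prey: 7+2-0=9; pred: 4+0-4=0
First extinction: pred at step 1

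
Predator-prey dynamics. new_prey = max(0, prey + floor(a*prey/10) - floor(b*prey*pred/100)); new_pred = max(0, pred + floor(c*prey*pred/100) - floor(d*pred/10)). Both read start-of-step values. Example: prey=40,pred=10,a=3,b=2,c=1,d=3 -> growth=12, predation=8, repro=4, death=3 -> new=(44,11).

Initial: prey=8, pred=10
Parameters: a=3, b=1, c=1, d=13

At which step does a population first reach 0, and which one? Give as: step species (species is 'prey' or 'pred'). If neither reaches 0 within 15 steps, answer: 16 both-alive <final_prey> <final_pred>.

Answer: 1 pred

Derivation:
Step 1: prey: 8+2-0=10; pred: 10+0-13=0
First extinction: pred at step 1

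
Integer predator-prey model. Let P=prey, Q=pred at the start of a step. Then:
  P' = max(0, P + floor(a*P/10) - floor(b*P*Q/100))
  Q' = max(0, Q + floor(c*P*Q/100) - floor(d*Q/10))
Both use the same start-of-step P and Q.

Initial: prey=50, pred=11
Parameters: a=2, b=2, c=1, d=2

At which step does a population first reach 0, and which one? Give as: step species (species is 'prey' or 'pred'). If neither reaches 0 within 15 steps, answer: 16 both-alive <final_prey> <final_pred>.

Step 1: prey: 50+10-11=49; pred: 11+5-2=14
Step 2: prey: 49+9-13=45; pred: 14+6-2=18
Step 3: prey: 45+9-16=38; pred: 18+8-3=23
Step 4: prey: 38+7-17=28; pred: 23+8-4=27
Step 5: prey: 28+5-15=18; pred: 27+7-5=29
Step 6: prey: 18+3-10=11; pred: 29+5-5=29
Step 7: prey: 11+2-6=7; pred: 29+3-5=27
Step 8: prey: 7+1-3=5; pred: 27+1-5=23
Step 9: prey: 5+1-2=4; pred: 23+1-4=20
Step 10: prey: 4+0-1=3; pred: 20+0-4=16
Step 11: prey: 3+0-0=3; pred: 16+0-3=13
Step 12: prey: 3+0-0=3; pred: 13+0-2=11
Step 13: prey: 3+0-0=3; pred: 11+0-2=9
Step 14: prey: 3+0-0=3; pred: 9+0-1=8
Step 15: prey: 3+0-0=3; pred: 8+0-1=7
No extinction within 15 steps

Answer: 16 both-alive 3 7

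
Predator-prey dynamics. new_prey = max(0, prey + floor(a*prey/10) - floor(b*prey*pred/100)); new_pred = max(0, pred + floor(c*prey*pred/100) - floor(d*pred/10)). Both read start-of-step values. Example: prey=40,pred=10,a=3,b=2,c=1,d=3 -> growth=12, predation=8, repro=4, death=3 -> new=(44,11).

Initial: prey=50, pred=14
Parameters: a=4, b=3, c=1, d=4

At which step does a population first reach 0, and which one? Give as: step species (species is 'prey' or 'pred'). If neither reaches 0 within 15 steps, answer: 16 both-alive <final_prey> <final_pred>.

Answer: 16 both-alive 64 9

Derivation:
Step 1: prey: 50+20-21=49; pred: 14+7-5=16
Step 2: prey: 49+19-23=45; pred: 16+7-6=17
Step 3: prey: 45+18-22=41; pred: 17+7-6=18
Step 4: prey: 41+16-22=35; pred: 18+7-7=18
Step 5: prey: 35+14-18=31; pred: 18+6-7=17
Step 6: prey: 31+12-15=28; pred: 17+5-6=16
Step 7: prey: 28+11-13=26; pred: 16+4-6=14
Step 8: prey: 26+10-10=26; pred: 14+3-5=12
Step 9: prey: 26+10-9=27; pred: 12+3-4=11
Step 10: prey: 27+10-8=29; pred: 11+2-4=9
Step 11: prey: 29+11-7=33; pred: 9+2-3=8
Step 12: prey: 33+13-7=39; pred: 8+2-3=7
Step 13: prey: 39+15-8=46; pred: 7+2-2=7
Step 14: prey: 46+18-9=55; pred: 7+3-2=8
Step 15: prey: 55+22-13=64; pred: 8+4-3=9
No extinction within 15 steps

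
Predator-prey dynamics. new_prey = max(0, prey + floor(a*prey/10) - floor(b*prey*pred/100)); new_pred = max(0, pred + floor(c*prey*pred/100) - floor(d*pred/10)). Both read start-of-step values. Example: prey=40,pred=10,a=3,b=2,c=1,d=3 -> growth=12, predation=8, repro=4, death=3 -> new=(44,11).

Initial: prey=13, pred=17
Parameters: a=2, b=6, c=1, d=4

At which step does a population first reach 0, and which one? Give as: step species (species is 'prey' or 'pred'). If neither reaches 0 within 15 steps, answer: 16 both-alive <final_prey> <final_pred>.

Step 1: prey: 13+2-13=2; pred: 17+2-6=13
Step 2: prey: 2+0-1=1; pred: 13+0-5=8
Step 3: prey: 1+0-0=1; pred: 8+0-3=5
Step 4: prey: 1+0-0=1; pred: 5+0-2=3
Step 5: prey: 1+0-0=1; pred: 3+0-1=2
Step 6: prey: 1+0-0=1; pred: 2+0-0=2
Steps 7-15: state stable at prey=1, pred=2 (no change)
No extinction within 15 steps

Answer: 16 both-alive 1 2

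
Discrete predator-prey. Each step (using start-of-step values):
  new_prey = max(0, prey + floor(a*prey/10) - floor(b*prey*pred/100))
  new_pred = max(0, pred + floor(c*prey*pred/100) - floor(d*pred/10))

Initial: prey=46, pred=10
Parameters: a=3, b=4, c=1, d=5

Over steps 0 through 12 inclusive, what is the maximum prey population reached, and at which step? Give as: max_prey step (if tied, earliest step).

Answer: 75 12

Derivation:
Step 1: prey: 46+13-18=41; pred: 10+4-5=9
Step 2: prey: 41+12-14=39; pred: 9+3-4=8
Step 3: prey: 39+11-12=38; pred: 8+3-4=7
Step 4: prey: 38+11-10=39; pred: 7+2-3=6
Step 5: prey: 39+11-9=41; pred: 6+2-3=5
Step 6: prey: 41+12-8=45; pred: 5+2-2=5
Step 7: prey: 45+13-9=49; pred: 5+2-2=5
Step 8: prey: 49+14-9=54; pred: 5+2-2=5
Step 9: prey: 54+16-10=60; pred: 5+2-2=5
Step 10: prey: 60+18-12=66; pred: 5+3-2=6
Step 11: prey: 66+19-15=70; pred: 6+3-3=6
Step 12: prey: 70+21-16=75; pred: 6+4-3=7
Max prey = 75 at step 12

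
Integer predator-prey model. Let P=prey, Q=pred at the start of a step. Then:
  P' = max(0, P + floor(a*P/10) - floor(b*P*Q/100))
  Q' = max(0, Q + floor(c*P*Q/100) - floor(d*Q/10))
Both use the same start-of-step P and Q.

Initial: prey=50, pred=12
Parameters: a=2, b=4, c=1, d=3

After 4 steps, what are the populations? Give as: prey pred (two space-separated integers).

Answer: 7 12

Derivation:
Step 1: prey: 50+10-24=36; pred: 12+6-3=15
Step 2: prey: 36+7-21=22; pred: 15+5-4=16
Step 3: prey: 22+4-14=12; pred: 16+3-4=15
Step 4: prey: 12+2-7=7; pred: 15+1-4=12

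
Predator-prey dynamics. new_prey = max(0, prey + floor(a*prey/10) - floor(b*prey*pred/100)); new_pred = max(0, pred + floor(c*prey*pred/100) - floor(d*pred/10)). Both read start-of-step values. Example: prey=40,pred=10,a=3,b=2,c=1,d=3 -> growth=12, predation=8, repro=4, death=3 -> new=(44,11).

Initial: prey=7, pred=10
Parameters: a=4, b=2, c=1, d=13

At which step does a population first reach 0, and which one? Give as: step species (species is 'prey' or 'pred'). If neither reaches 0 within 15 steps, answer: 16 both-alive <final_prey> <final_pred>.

Step 1: prey: 7+2-1=8; pred: 10+0-13=0
First extinction: pred at step 1

Answer: 1 pred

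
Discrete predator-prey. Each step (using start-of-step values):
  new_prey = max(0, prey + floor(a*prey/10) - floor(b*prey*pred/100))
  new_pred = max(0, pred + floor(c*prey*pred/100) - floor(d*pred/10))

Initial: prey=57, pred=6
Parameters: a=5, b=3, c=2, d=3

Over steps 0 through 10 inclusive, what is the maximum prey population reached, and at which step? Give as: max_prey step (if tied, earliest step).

Step 1: prey: 57+28-10=75; pred: 6+6-1=11
Step 2: prey: 75+37-24=88; pred: 11+16-3=24
Step 3: prey: 88+44-63=69; pred: 24+42-7=59
Step 4: prey: 69+34-122=0; pred: 59+81-17=123
Step 5: prey: 0+0-0=0; pred: 123+0-36=87
Step 6: prey: 0+0-0=0; pred: 87+0-26=61
Step 7: prey: 0+0-0=0; pred: 61+0-18=43
Step 8: prey: 0+0-0=0; pred: 43+0-12=31
Step 9: prey: 0+0-0=0; pred: 31+0-9=22
Step 10: prey: 0+0-0=0; pred: 22+0-6=16
Max prey = 88 at step 2

Answer: 88 2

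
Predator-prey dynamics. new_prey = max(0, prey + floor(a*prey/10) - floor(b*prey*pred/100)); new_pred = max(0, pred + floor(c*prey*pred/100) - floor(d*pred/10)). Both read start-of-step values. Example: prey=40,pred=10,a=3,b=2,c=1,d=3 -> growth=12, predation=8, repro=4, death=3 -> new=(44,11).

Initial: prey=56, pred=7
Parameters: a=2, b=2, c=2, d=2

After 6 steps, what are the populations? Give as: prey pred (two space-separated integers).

Answer: 0 60

Derivation:
Step 1: prey: 56+11-7=60; pred: 7+7-1=13
Step 2: prey: 60+12-15=57; pred: 13+15-2=26
Step 3: prey: 57+11-29=39; pred: 26+29-5=50
Step 4: prey: 39+7-39=7; pred: 50+39-10=79
Step 5: prey: 7+1-11=0; pred: 79+11-15=75
Step 6: prey: 0+0-0=0; pred: 75+0-15=60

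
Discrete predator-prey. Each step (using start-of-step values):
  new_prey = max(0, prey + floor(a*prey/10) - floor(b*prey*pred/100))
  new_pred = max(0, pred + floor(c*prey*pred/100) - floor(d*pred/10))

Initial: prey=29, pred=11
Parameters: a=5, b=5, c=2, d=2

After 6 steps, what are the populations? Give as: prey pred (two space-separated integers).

Step 1: prey: 29+14-15=28; pred: 11+6-2=15
Step 2: prey: 28+14-21=21; pred: 15+8-3=20
Step 3: prey: 21+10-21=10; pred: 20+8-4=24
Step 4: prey: 10+5-12=3; pred: 24+4-4=24
Step 5: prey: 3+1-3=1; pred: 24+1-4=21
Step 6: prey: 1+0-1=0; pred: 21+0-4=17

Answer: 0 17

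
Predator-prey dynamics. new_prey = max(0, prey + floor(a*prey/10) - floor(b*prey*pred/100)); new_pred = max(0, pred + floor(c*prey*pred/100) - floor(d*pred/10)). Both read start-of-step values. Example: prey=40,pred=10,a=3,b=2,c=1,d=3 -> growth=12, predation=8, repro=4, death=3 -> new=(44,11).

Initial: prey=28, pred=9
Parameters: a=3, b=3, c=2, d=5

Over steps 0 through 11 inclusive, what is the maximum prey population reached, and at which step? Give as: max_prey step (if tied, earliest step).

Step 1: prey: 28+8-7=29; pred: 9+5-4=10
Step 2: prey: 29+8-8=29; pred: 10+5-5=10
Step 3: prey: 29+8-8=29; pred: 10+5-5=10
Step 4: prey: 29+8-8=29; pred: 10+5-5=10
Step 5: prey: 29+8-8=29; pred: 10+5-5=10
Step 6: prey: 29+8-8=29; pred: 10+5-5=10
Step 7: prey: 29+8-8=29; pred: 10+5-5=10
Step 8: prey: 29+8-8=29; pred: 10+5-5=10
Step 9: prey: 29+8-8=29; pred: 10+5-5=10
Step 10: prey: 29+8-8=29; pred: 10+5-5=10
Step 11: prey: 29+8-8=29; pred: 10+5-5=10
Max prey = 29 at step 1

Answer: 29 1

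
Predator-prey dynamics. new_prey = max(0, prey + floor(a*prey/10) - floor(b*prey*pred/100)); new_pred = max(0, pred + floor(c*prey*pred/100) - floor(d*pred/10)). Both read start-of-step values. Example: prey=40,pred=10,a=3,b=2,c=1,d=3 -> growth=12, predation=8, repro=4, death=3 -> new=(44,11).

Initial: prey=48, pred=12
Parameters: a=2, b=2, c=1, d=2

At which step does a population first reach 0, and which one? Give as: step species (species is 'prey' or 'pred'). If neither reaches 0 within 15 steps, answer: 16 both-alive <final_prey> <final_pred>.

Step 1: prey: 48+9-11=46; pred: 12+5-2=15
Step 2: prey: 46+9-13=42; pred: 15+6-3=18
Step 3: prey: 42+8-15=35; pred: 18+7-3=22
Step 4: prey: 35+7-15=27; pred: 22+7-4=25
Step 5: prey: 27+5-13=19; pred: 25+6-5=26
Step 6: prey: 19+3-9=13; pred: 26+4-5=25
Step 7: prey: 13+2-6=9; pred: 25+3-5=23
Step 8: prey: 9+1-4=6; pred: 23+2-4=21
Step 9: prey: 6+1-2=5; pred: 21+1-4=18
Step 10: prey: 5+1-1=5; pred: 18+0-3=15
Step 11: prey: 5+1-1=5; pred: 15+0-3=12
Step 12: prey: 5+1-1=5; pred: 12+0-2=10
Step 13: prey: 5+1-1=5; pred: 10+0-2=8
Step 14: prey: 5+1-0=6; pred: 8+0-1=7
Step 15: prey: 6+1-0=7; pred: 7+0-1=6
No extinction within 15 steps

Answer: 16 both-alive 7 6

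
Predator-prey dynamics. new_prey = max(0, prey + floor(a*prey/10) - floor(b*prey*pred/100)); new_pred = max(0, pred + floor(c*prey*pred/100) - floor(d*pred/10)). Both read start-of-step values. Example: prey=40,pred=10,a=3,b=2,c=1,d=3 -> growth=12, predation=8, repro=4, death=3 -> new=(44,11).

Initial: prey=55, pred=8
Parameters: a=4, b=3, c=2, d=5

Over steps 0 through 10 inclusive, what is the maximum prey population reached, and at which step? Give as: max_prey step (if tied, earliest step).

Answer: 66 2

Derivation:
Step 1: prey: 55+22-13=64; pred: 8+8-4=12
Step 2: prey: 64+25-23=66; pred: 12+15-6=21
Step 3: prey: 66+26-41=51; pred: 21+27-10=38
Step 4: prey: 51+20-58=13; pred: 38+38-19=57
Step 5: prey: 13+5-22=0; pred: 57+14-28=43
Step 6: prey: 0+0-0=0; pred: 43+0-21=22
Step 7: prey: 0+0-0=0; pred: 22+0-11=11
Step 8: prey: 0+0-0=0; pred: 11+0-5=6
Step 9: prey: 0+0-0=0; pred: 6+0-3=3
Step 10: prey: 0+0-0=0; pred: 3+0-1=2
Max prey = 66 at step 2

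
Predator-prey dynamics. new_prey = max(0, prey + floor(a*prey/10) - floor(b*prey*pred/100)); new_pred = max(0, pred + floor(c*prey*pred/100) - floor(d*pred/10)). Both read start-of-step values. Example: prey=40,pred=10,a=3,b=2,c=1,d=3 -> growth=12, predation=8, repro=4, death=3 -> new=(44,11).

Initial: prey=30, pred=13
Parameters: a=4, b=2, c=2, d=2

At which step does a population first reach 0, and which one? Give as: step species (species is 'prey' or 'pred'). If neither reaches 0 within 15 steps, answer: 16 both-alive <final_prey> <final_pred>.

Step 1: prey: 30+12-7=35; pred: 13+7-2=18
Step 2: prey: 35+14-12=37; pred: 18+12-3=27
Step 3: prey: 37+14-19=32; pred: 27+19-5=41
Step 4: prey: 32+12-26=18; pred: 41+26-8=59
Step 5: prey: 18+7-21=4; pred: 59+21-11=69
Step 6: prey: 4+1-5=0; pred: 69+5-13=61
First extinction: prey at step 6

Answer: 6 prey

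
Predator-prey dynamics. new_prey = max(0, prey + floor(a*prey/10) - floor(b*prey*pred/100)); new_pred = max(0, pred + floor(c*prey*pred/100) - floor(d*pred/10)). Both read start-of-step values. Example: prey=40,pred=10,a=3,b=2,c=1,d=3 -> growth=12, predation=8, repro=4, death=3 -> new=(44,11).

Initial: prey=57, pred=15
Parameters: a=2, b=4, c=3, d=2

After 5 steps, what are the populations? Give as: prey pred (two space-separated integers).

Answer: 0 36

Derivation:
Step 1: prey: 57+11-34=34; pred: 15+25-3=37
Step 2: prey: 34+6-50=0; pred: 37+37-7=67
Step 3: prey: 0+0-0=0; pred: 67+0-13=54
Step 4: prey: 0+0-0=0; pred: 54+0-10=44
Step 5: prey: 0+0-0=0; pred: 44+0-8=36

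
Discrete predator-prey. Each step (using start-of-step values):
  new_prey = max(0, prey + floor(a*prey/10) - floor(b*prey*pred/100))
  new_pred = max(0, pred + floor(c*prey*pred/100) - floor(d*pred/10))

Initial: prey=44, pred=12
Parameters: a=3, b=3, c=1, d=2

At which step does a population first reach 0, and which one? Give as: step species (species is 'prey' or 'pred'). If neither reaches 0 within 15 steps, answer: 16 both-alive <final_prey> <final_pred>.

Answer: 16 both-alive 7 4

Derivation:
Step 1: prey: 44+13-15=42; pred: 12+5-2=15
Step 2: prey: 42+12-18=36; pred: 15+6-3=18
Step 3: prey: 36+10-19=27; pred: 18+6-3=21
Step 4: prey: 27+8-17=18; pred: 21+5-4=22
Step 5: prey: 18+5-11=12; pred: 22+3-4=21
Step 6: prey: 12+3-7=8; pred: 21+2-4=19
Step 7: prey: 8+2-4=6; pred: 19+1-3=17
Step 8: prey: 6+1-3=4; pred: 17+1-3=15
Step 9: prey: 4+1-1=4; pred: 15+0-3=12
Step 10: prey: 4+1-1=4; pred: 12+0-2=10
Step 11: prey: 4+1-1=4; pred: 10+0-2=8
Step 12: prey: 4+1-0=5; pred: 8+0-1=7
Step 13: prey: 5+1-1=5; pred: 7+0-1=6
Step 14: prey: 5+1-0=6; pred: 6+0-1=5
Step 15: prey: 6+1-0=7; pred: 5+0-1=4
No extinction within 15 steps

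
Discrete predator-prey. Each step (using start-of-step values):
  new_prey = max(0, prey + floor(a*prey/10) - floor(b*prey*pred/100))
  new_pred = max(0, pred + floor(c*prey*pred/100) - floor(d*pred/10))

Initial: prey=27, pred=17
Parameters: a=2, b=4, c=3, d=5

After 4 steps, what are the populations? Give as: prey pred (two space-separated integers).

Step 1: prey: 27+5-18=14; pred: 17+13-8=22
Step 2: prey: 14+2-12=4; pred: 22+9-11=20
Step 3: prey: 4+0-3=1; pred: 20+2-10=12
Step 4: prey: 1+0-0=1; pred: 12+0-6=6

Answer: 1 6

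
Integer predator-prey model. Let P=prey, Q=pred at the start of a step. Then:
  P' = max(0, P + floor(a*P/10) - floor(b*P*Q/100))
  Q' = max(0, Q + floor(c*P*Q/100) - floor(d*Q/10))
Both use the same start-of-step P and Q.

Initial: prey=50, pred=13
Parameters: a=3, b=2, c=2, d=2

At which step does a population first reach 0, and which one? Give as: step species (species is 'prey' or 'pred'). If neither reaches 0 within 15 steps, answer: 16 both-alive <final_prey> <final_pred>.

Answer: 4 prey

Derivation:
Step 1: prey: 50+15-13=52; pred: 13+13-2=24
Step 2: prey: 52+15-24=43; pred: 24+24-4=44
Step 3: prey: 43+12-37=18; pred: 44+37-8=73
Step 4: prey: 18+5-26=0; pred: 73+26-14=85
First extinction: prey at step 4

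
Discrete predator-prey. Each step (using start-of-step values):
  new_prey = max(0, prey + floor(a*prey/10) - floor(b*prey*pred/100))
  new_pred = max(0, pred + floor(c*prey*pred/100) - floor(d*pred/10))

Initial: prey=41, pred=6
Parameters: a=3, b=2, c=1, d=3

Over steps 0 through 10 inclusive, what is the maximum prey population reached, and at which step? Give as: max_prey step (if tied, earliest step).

Answer: 74 5

Derivation:
Step 1: prey: 41+12-4=49; pred: 6+2-1=7
Step 2: prey: 49+14-6=57; pred: 7+3-2=8
Step 3: prey: 57+17-9=65; pred: 8+4-2=10
Step 4: prey: 65+19-13=71; pred: 10+6-3=13
Step 5: prey: 71+21-18=74; pred: 13+9-3=19
Step 6: prey: 74+22-28=68; pred: 19+14-5=28
Step 7: prey: 68+20-38=50; pred: 28+19-8=39
Step 8: prey: 50+15-39=26; pred: 39+19-11=47
Step 9: prey: 26+7-24=9; pred: 47+12-14=45
Step 10: prey: 9+2-8=3; pred: 45+4-13=36
Max prey = 74 at step 5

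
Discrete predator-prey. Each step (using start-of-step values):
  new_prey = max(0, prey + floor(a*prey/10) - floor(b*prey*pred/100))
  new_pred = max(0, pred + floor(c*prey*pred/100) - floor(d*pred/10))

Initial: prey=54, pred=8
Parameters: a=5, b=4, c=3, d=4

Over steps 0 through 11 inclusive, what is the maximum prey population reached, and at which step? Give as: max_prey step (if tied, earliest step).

Step 1: prey: 54+27-17=64; pred: 8+12-3=17
Step 2: prey: 64+32-43=53; pred: 17+32-6=43
Step 3: prey: 53+26-91=0; pred: 43+68-17=94
Step 4: prey: 0+0-0=0; pred: 94+0-37=57
Step 5: prey: 0+0-0=0; pred: 57+0-22=35
Step 6: prey: 0+0-0=0; pred: 35+0-14=21
Step 7: prey: 0+0-0=0; pred: 21+0-8=13
Step 8: prey: 0+0-0=0; pred: 13+0-5=8
Step 9: prey: 0+0-0=0; pred: 8+0-3=5
Step 10: prey: 0+0-0=0; pred: 5+0-2=3
Step 11: prey: 0+0-0=0; pred: 3+0-1=2
Max prey = 64 at step 1

Answer: 64 1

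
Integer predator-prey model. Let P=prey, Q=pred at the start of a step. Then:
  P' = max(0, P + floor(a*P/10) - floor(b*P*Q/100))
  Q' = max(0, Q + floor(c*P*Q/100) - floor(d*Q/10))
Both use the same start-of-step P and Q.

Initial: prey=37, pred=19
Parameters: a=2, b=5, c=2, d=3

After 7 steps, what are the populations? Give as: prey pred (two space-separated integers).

Answer: 0 5

Derivation:
Step 1: prey: 37+7-35=9; pred: 19+14-5=28
Step 2: prey: 9+1-12=0; pred: 28+5-8=25
Step 3: prey: 0+0-0=0; pred: 25+0-7=18
Step 4: prey: 0+0-0=0; pred: 18+0-5=13
Step 5: prey: 0+0-0=0; pred: 13+0-3=10
Step 6: prey: 0+0-0=0; pred: 10+0-3=7
Step 7: prey: 0+0-0=0; pred: 7+0-2=5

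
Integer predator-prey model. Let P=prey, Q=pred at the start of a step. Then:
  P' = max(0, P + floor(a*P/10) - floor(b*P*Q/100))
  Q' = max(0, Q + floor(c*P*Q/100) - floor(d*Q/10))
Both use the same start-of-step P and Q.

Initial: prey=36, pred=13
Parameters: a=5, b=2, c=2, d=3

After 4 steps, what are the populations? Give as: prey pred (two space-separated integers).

Answer: 20 84

Derivation:
Step 1: prey: 36+18-9=45; pred: 13+9-3=19
Step 2: prey: 45+22-17=50; pred: 19+17-5=31
Step 3: prey: 50+25-31=44; pred: 31+31-9=53
Step 4: prey: 44+22-46=20; pred: 53+46-15=84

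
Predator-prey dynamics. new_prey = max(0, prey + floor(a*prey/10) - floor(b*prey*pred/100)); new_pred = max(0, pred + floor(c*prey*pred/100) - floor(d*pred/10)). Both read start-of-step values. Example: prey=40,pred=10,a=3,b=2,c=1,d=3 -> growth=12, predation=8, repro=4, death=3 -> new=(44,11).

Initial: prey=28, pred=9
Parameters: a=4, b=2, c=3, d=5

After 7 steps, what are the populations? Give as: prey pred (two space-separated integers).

Answer: 0 32

Derivation:
Step 1: prey: 28+11-5=34; pred: 9+7-4=12
Step 2: prey: 34+13-8=39; pred: 12+12-6=18
Step 3: prey: 39+15-14=40; pred: 18+21-9=30
Step 4: prey: 40+16-24=32; pred: 30+36-15=51
Step 5: prey: 32+12-32=12; pred: 51+48-25=74
Step 6: prey: 12+4-17=0; pred: 74+26-37=63
Step 7: prey: 0+0-0=0; pred: 63+0-31=32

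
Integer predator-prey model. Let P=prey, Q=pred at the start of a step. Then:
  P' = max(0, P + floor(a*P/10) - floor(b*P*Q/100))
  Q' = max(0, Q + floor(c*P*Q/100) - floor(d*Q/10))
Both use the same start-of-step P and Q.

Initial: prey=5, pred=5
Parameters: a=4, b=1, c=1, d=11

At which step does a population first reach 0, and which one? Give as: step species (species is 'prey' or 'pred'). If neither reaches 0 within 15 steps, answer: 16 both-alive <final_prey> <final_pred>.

Step 1: prey: 5+2-0=7; pred: 5+0-5=0
First extinction: pred at step 1

Answer: 1 pred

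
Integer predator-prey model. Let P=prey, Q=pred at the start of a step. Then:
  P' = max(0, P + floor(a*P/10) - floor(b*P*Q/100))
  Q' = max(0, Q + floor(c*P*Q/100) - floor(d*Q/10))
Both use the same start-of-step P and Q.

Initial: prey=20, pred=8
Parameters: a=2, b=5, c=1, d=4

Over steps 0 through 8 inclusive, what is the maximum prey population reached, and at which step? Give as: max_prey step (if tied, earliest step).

Step 1: prey: 20+4-8=16; pred: 8+1-3=6
Step 2: prey: 16+3-4=15; pred: 6+0-2=4
Step 3: prey: 15+3-3=15; pred: 4+0-1=3
Step 4: prey: 15+3-2=16; pred: 3+0-1=2
Step 5: prey: 16+3-1=18; pred: 2+0-0=2
Step 6: prey: 18+3-1=20; pred: 2+0-0=2
Step 7: prey: 20+4-2=22; pred: 2+0-0=2
Step 8: prey: 22+4-2=24; pred: 2+0-0=2
Max prey = 24 at step 8

Answer: 24 8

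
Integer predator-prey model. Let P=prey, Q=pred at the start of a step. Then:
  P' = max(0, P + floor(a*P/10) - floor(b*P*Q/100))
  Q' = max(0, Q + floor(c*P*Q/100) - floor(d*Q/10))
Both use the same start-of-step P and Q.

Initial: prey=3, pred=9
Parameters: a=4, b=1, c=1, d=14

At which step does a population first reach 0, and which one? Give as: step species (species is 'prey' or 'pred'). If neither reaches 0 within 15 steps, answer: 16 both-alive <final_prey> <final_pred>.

Step 1: prey: 3+1-0=4; pred: 9+0-12=0
First extinction: pred at step 1

Answer: 1 pred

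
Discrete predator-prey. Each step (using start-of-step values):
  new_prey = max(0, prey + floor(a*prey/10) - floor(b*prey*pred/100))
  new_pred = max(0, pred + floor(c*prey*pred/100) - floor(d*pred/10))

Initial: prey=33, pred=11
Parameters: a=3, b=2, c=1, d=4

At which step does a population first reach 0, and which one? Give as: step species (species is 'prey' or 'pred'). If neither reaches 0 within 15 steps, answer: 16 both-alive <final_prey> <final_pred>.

Answer: 16 both-alive 13 18

Derivation:
Step 1: prey: 33+9-7=35; pred: 11+3-4=10
Step 2: prey: 35+10-7=38; pred: 10+3-4=9
Step 3: prey: 38+11-6=43; pred: 9+3-3=9
Step 4: prey: 43+12-7=48; pred: 9+3-3=9
Step 5: prey: 48+14-8=54; pred: 9+4-3=10
Step 6: prey: 54+16-10=60; pred: 10+5-4=11
Step 7: prey: 60+18-13=65; pred: 11+6-4=13
Step 8: prey: 65+19-16=68; pred: 13+8-5=16
Step 9: prey: 68+20-21=67; pred: 16+10-6=20
Step 10: prey: 67+20-26=61; pred: 20+13-8=25
Step 11: prey: 61+18-30=49; pred: 25+15-10=30
Step 12: prey: 49+14-29=34; pred: 30+14-12=32
Step 13: prey: 34+10-21=23; pred: 32+10-12=30
Step 14: prey: 23+6-13=16; pred: 30+6-12=24
Step 15: prey: 16+4-7=13; pred: 24+3-9=18
No extinction within 15 steps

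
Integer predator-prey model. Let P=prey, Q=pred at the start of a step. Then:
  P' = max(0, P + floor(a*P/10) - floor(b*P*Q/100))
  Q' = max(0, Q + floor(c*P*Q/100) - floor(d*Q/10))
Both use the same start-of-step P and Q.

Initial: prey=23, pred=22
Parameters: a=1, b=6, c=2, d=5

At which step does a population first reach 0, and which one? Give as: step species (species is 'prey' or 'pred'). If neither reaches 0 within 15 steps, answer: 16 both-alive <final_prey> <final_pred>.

Answer: 1 prey

Derivation:
Step 1: prey: 23+2-30=0; pred: 22+10-11=21
First extinction: prey at step 1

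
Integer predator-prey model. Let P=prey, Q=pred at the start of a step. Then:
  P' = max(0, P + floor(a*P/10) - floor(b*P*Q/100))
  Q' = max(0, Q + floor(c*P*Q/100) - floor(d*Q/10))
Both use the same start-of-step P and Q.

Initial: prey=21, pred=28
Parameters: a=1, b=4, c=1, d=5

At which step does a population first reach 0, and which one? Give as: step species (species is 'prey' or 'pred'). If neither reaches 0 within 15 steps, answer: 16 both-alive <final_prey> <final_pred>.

Answer: 1 prey

Derivation:
Step 1: prey: 21+2-23=0; pred: 28+5-14=19
First extinction: prey at step 1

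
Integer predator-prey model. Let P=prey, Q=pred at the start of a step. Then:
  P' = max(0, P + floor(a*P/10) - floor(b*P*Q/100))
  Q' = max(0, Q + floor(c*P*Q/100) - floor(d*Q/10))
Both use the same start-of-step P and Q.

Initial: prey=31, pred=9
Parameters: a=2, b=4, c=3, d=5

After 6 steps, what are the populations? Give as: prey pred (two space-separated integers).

Step 1: prey: 31+6-11=26; pred: 9+8-4=13
Step 2: prey: 26+5-13=18; pred: 13+10-6=17
Step 3: prey: 18+3-12=9; pred: 17+9-8=18
Step 4: prey: 9+1-6=4; pred: 18+4-9=13
Step 5: prey: 4+0-2=2; pred: 13+1-6=8
Step 6: prey: 2+0-0=2; pred: 8+0-4=4

Answer: 2 4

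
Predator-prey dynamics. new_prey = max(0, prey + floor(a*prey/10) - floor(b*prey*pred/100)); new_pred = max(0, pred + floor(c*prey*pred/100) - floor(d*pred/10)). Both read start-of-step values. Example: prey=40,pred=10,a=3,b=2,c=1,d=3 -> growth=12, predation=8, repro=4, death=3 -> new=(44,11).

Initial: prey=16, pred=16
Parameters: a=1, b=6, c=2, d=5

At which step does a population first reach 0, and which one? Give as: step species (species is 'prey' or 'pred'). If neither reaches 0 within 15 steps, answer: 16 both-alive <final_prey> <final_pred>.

Answer: 16 both-alive 1 1

Derivation:
Step 1: prey: 16+1-15=2; pred: 16+5-8=13
Step 2: prey: 2+0-1=1; pred: 13+0-6=7
Step 3: prey: 1+0-0=1; pred: 7+0-3=4
Step 4: prey: 1+0-0=1; pred: 4+0-2=2
Step 5: prey: 1+0-0=1; pred: 2+0-1=1
Step 6: prey: 1+0-0=1; pred: 1+0-0=1
Steps 7-15: state stable at prey=1, pred=1 (no change)
No extinction within 15 steps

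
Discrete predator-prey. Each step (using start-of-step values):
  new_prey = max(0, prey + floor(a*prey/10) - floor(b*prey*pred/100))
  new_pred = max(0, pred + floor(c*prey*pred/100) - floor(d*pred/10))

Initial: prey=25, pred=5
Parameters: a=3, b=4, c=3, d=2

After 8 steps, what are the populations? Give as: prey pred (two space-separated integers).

Step 1: prey: 25+7-5=27; pred: 5+3-1=7
Step 2: prey: 27+8-7=28; pred: 7+5-1=11
Step 3: prey: 28+8-12=24; pred: 11+9-2=18
Step 4: prey: 24+7-17=14; pred: 18+12-3=27
Step 5: prey: 14+4-15=3; pred: 27+11-5=33
Step 6: prey: 3+0-3=0; pred: 33+2-6=29
Step 7: prey: 0+0-0=0; pred: 29+0-5=24
Step 8: prey: 0+0-0=0; pred: 24+0-4=20

Answer: 0 20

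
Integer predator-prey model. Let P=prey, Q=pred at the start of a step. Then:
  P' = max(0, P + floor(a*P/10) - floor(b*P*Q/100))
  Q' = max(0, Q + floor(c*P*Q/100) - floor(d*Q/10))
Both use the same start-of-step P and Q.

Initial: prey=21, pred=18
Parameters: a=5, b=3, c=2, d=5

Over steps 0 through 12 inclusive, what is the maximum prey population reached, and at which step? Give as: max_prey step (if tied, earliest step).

Answer: 46 8

Derivation:
Step 1: prey: 21+10-11=20; pred: 18+7-9=16
Step 2: prey: 20+10-9=21; pred: 16+6-8=14
Step 3: prey: 21+10-8=23; pred: 14+5-7=12
Step 4: prey: 23+11-8=26; pred: 12+5-6=11
Step 5: prey: 26+13-8=31; pred: 11+5-5=11
Step 6: prey: 31+15-10=36; pred: 11+6-5=12
Step 7: prey: 36+18-12=42; pred: 12+8-6=14
Step 8: prey: 42+21-17=46; pred: 14+11-7=18
Step 9: prey: 46+23-24=45; pred: 18+16-9=25
Step 10: prey: 45+22-33=34; pred: 25+22-12=35
Step 11: prey: 34+17-35=16; pred: 35+23-17=41
Step 12: prey: 16+8-19=5; pred: 41+13-20=34
Max prey = 46 at step 8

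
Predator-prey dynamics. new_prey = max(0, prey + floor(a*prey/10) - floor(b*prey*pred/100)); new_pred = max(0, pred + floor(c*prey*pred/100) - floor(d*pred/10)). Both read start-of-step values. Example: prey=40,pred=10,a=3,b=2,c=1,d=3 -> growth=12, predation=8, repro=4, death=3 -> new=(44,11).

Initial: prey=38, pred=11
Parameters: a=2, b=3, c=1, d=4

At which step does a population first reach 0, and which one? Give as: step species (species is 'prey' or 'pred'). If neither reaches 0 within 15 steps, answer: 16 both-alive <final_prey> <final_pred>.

Answer: 16 both-alive 53 4

Derivation:
Step 1: prey: 38+7-12=33; pred: 11+4-4=11
Step 2: prey: 33+6-10=29; pred: 11+3-4=10
Step 3: prey: 29+5-8=26; pred: 10+2-4=8
Step 4: prey: 26+5-6=25; pred: 8+2-3=7
Step 5: prey: 25+5-5=25; pred: 7+1-2=6
Step 6: prey: 25+5-4=26; pred: 6+1-2=5
Step 7: prey: 26+5-3=28; pred: 5+1-2=4
Step 8: prey: 28+5-3=30; pred: 4+1-1=4
Step 9: prey: 30+6-3=33; pred: 4+1-1=4
Step 10: prey: 33+6-3=36; pred: 4+1-1=4
Step 11: prey: 36+7-4=39; pred: 4+1-1=4
Step 12: prey: 39+7-4=42; pred: 4+1-1=4
Step 13: prey: 42+8-5=45; pred: 4+1-1=4
Step 14: prey: 45+9-5=49; pred: 4+1-1=4
Step 15: prey: 49+9-5=53; pred: 4+1-1=4
No extinction within 15 steps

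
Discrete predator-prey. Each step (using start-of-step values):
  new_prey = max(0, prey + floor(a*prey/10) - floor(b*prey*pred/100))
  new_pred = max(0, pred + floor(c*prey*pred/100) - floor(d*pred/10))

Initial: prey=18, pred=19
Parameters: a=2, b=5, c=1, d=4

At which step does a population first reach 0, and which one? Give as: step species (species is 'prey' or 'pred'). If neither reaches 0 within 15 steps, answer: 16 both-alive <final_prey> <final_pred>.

Answer: 16 both-alive 1 2

Derivation:
Step 1: prey: 18+3-17=4; pred: 19+3-7=15
Step 2: prey: 4+0-3=1; pred: 15+0-6=9
Step 3: prey: 1+0-0=1; pred: 9+0-3=6
Step 4: prey: 1+0-0=1; pred: 6+0-2=4
Step 5: prey: 1+0-0=1; pred: 4+0-1=3
Step 6: prey: 1+0-0=1; pred: 3+0-1=2
Step 7: prey: 1+0-0=1; pred: 2+0-0=2
Steps 8-15: state stable at prey=1, pred=2 (no change)
No extinction within 15 steps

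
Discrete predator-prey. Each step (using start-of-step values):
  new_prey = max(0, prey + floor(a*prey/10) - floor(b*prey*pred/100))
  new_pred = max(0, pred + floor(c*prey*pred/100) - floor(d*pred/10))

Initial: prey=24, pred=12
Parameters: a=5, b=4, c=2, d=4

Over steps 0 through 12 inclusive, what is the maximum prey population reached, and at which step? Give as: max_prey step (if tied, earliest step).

Answer: 25 1

Derivation:
Step 1: prey: 24+12-11=25; pred: 12+5-4=13
Step 2: prey: 25+12-13=24; pred: 13+6-5=14
Step 3: prey: 24+12-13=23; pred: 14+6-5=15
Step 4: prey: 23+11-13=21; pred: 15+6-6=15
Step 5: prey: 21+10-12=19; pred: 15+6-6=15
Step 6: prey: 19+9-11=17; pred: 15+5-6=14
Step 7: prey: 17+8-9=16; pred: 14+4-5=13
Step 8: prey: 16+8-8=16; pred: 13+4-5=12
Step 9: prey: 16+8-7=17; pred: 12+3-4=11
Step 10: prey: 17+8-7=18; pred: 11+3-4=10
Step 11: prey: 18+9-7=20; pred: 10+3-4=9
Step 12: prey: 20+10-7=23; pred: 9+3-3=9
Max prey = 25 at step 1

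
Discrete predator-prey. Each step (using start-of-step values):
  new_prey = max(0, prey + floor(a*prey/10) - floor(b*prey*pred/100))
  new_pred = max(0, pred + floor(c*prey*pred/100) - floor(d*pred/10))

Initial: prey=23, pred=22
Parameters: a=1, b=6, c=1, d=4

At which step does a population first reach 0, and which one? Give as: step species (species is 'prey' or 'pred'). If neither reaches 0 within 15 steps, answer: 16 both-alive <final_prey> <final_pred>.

Step 1: prey: 23+2-30=0; pred: 22+5-8=19
First extinction: prey at step 1

Answer: 1 prey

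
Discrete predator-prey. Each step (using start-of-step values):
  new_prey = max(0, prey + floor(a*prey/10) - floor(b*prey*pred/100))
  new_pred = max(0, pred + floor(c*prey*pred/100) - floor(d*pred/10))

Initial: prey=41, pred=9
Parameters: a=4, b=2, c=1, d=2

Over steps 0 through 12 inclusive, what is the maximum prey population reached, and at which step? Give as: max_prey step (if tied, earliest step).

Step 1: prey: 41+16-7=50; pred: 9+3-1=11
Step 2: prey: 50+20-11=59; pred: 11+5-2=14
Step 3: prey: 59+23-16=66; pred: 14+8-2=20
Step 4: prey: 66+26-26=66; pred: 20+13-4=29
Step 5: prey: 66+26-38=54; pred: 29+19-5=43
Step 6: prey: 54+21-46=29; pred: 43+23-8=58
Step 7: prey: 29+11-33=7; pred: 58+16-11=63
Step 8: prey: 7+2-8=1; pred: 63+4-12=55
Step 9: prey: 1+0-1=0; pred: 55+0-11=44
Step 10: prey: 0+0-0=0; pred: 44+0-8=36
Step 11: prey: 0+0-0=0; pred: 36+0-7=29
Step 12: prey: 0+0-0=0; pred: 29+0-5=24
Max prey = 66 at step 3

Answer: 66 3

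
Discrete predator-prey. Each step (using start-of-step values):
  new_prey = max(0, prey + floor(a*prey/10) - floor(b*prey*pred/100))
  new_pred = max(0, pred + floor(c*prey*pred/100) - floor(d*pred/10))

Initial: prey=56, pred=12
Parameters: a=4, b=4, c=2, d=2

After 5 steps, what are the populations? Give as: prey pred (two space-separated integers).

Step 1: prey: 56+22-26=52; pred: 12+13-2=23
Step 2: prey: 52+20-47=25; pred: 23+23-4=42
Step 3: prey: 25+10-42=0; pred: 42+21-8=55
Step 4: prey: 0+0-0=0; pred: 55+0-11=44
Step 5: prey: 0+0-0=0; pred: 44+0-8=36

Answer: 0 36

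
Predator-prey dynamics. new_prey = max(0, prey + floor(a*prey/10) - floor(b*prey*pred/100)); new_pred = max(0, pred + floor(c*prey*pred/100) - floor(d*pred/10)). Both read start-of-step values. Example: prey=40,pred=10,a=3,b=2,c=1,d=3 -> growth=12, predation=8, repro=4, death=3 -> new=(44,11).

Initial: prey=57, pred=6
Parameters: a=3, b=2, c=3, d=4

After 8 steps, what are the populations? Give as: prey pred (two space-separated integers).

Answer: 0 23

Derivation:
Step 1: prey: 57+17-6=68; pred: 6+10-2=14
Step 2: prey: 68+20-19=69; pred: 14+28-5=37
Step 3: prey: 69+20-51=38; pred: 37+76-14=99
Step 4: prey: 38+11-75=0; pred: 99+112-39=172
Step 5: prey: 0+0-0=0; pred: 172+0-68=104
Step 6: prey: 0+0-0=0; pred: 104+0-41=63
Step 7: prey: 0+0-0=0; pred: 63+0-25=38
Step 8: prey: 0+0-0=0; pred: 38+0-15=23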